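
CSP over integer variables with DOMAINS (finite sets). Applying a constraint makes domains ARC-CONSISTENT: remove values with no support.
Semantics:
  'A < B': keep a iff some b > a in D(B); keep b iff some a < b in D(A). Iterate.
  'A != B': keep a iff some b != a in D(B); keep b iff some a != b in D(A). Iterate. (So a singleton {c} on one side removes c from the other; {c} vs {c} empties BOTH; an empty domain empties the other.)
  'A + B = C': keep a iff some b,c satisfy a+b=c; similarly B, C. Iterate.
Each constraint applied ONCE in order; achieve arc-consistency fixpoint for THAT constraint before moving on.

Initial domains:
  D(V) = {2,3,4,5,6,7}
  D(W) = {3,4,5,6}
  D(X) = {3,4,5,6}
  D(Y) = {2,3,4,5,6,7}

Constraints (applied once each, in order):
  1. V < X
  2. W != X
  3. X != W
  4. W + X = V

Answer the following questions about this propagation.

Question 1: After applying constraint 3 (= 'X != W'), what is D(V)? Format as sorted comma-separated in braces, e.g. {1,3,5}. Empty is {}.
Constraint 1 (V < X) on D(V)={2,3,4,5,6,7} D(X)={3,4,5,6}: V {2,3,4,5,6,7}->{2,3,4,5}
Constraint 2 (W != X) on D(W)={3,4,5,6} D(X)={3,4,5,6}: no change
Constraint 3 (X != W) on D(X)={3,4,5,6} D(W)={3,4,5,6}: no change
So after constraint 3: D(V) = {2,3,4,5}

Answer: {2,3,4,5}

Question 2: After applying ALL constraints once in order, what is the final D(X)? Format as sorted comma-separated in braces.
Answer: {}

Derivation:
Constraint 1 (V < X) on D(V)={2,3,4,5,6,7} D(X)={3,4,5,6}: V {2,3,4,5,6,7}->{2,3,4,5}
Constraint 2 (W != X) on D(W)={3,4,5,6} D(X)={3,4,5,6}: no change
Constraint 3 (X != W) on D(X)={3,4,5,6} D(W)={3,4,5,6}: no change
Constraint 4 (W + X = V) on D(W)={3,4,5,6} D(X)={3,4,5,6} D(V)={2,3,4,5}: W {3,4,5,6}->{}; X {3,4,5,6}->{}; V {2,3,4,5}->{}
So after all 4 constraints: D(X) = {}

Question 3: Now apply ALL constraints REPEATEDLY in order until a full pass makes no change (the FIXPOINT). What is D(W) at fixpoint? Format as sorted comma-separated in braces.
Answer: {}

Derivation:
pass 0 (initial): D(W)={3,4,5,6}
pass 1: V {2,3,4,5,6,7}->{}; W {3,4,5,6}->{}; X {3,4,5,6}->{}
pass 2: no change
Fixpoint after 2 passes: D(W) = {}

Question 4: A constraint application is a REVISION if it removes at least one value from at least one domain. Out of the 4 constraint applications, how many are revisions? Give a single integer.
Constraint 1 (V < X) on D(V)={2,3,4,5,6,7} D(X)={3,4,5,6}: V {2,3,4,5,6,7}->{2,3,4,5} => REVISION
Constraint 2 (W != X) on D(W)={3,4,5,6} D(X)={3,4,5,6}: no change => not a revision
Constraint 3 (X != W) on D(X)={3,4,5,6} D(W)={3,4,5,6}: no change => not a revision
Constraint 4 (W + X = V) on D(W)={3,4,5,6} D(X)={3,4,5,6} D(V)={2,3,4,5}: W {3,4,5,6}->{}; X {3,4,5,6}->{}; V {2,3,4,5}->{} => REVISION
Total revisions = 2

Answer: 2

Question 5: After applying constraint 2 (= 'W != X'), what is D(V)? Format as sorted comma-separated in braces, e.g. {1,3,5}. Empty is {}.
Answer: {2,3,4,5}

Derivation:
Constraint 1 (V < X) on D(V)={2,3,4,5,6,7} D(X)={3,4,5,6}: V {2,3,4,5,6,7}->{2,3,4,5}
Constraint 2 (W != X) on D(W)={3,4,5,6} D(X)={3,4,5,6}: no change
So after constraint 2: D(V) = {2,3,4,5}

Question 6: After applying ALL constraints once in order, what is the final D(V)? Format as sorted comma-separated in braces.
Answer: {}

Derivation:
Constraint 1 (V < X) on D(V)={2,3,4,5,6,7} D(X)={3,4,5,6}: V {2,3,4,5,6,7}->{2,3,4,5}
Constraint 2 (W != X) on D(W)={3,4,5,6} D(X)={3,4,5,6}: no change
Constraint 3 (X != W) on D(X)={3,4,5,6} D(W)={3,4,5,6}: no change
Constraint 4 (W + X = V) on D(W)={3,4,5,6} D(X)={3,4,5,6} D(V)={2,3,4,5}: W {3,4,5,6}->{}; X {3,4,5,6}->{}; V {2,3,4,5}->{}
So after all 4 constraints: D(V) = {}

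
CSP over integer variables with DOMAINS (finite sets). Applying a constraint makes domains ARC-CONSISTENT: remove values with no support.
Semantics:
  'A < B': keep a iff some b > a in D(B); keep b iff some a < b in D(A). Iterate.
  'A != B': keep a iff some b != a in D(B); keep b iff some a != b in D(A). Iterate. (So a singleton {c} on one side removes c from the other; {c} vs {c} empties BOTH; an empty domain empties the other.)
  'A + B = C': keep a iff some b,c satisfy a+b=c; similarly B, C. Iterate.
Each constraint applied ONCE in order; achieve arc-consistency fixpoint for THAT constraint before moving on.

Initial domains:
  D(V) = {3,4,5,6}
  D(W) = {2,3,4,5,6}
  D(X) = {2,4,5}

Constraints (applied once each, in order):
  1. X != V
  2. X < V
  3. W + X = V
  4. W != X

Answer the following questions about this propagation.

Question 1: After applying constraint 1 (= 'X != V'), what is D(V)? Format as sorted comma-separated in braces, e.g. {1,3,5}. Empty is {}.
Constraint 1 (X != V) on D(X)={2,4,5} D(V)={3,4,5,6}: no change
So after constraint 1: D(V) = {3,4,5,6}

Answer: {3,4,5,6}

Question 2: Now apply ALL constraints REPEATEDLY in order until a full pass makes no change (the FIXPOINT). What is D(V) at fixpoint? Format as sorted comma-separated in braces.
Answer: {4,5,6}

Derivation:
pass 0 (initial): D(V)={3,4,5,6}
pass 1: V {3,4,5,6}->{4,5,6}; W {2,3,4,5,6}->{2,3,4}; X {2,4,5}->{2,4}
pass 2: no change
Fixpoint after 2 passes: D(V) = {4,5,6}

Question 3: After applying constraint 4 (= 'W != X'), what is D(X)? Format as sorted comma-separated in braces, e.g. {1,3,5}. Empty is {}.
Constraint 1 (X != V) on D(X)={2,4,5} D(V)={3,4,5,6}: no change
Constraint 2 (X < V) on D(X)={2,4,5} D(V)={3,4,5,6}: no change
Constraint 3 (W + X = V) on D(W)={2,3,4,5,6} D(X)={2,4,5} D(V)={3,4,5,6}: W {2,3,4,5,6}->{2,3,4}; X {2,4,5}->{2,4}; V {3,4,5,6}->{4,5,6}
Constraint 4 (W != X) on D(W)={2,3,4} D(X)={2,4}: no change
So after constraint 4: D(X) = {2,4}

Answer: {2,4}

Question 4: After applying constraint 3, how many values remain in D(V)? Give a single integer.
Answer: 3

Derivation:
Constraint 1 (X != V) on D(X)={2,4,5} D(V)={3,4,5,6}: no change
Constraint 2 (X < V) on D(X)={2,4,5} D(V)={3,4,5,6}: no change
Constraint 3 (W + X = V) on D(W)={2,3,4,5,6} D(X)={2,4,5} D(V)={3,4,5,6}: W {2,3,4,5,6}->{2,3,4}; X {2,4,5}->{2,4}; V {3,4,5,6}->{4,5,6}
So after constraint 3: D(V)={4,5,6}, size = 3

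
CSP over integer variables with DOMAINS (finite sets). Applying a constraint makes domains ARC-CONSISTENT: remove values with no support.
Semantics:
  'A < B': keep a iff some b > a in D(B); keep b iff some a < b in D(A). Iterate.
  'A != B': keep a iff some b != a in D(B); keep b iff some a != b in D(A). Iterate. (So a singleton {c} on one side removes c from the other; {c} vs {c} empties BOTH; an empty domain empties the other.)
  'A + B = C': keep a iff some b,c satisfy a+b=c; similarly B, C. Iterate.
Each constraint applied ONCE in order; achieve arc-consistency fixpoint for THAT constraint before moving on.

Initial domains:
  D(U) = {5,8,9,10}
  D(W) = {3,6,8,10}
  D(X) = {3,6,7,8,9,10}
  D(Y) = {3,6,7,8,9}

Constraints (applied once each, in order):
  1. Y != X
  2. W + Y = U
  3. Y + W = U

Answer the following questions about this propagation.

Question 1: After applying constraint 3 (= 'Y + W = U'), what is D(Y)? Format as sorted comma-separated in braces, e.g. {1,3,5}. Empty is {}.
Answer: {3,6,7}

Derivation:
Constraint 1 (Y != X) on D(Y)={3,6,7,8,9} D(X)={3,6,7,8,9,10}: no change
Constraint 2 (W + Y = U) on D(W)={3,6,8,10} D(Y)={3,6,7,8,9} D(U)={5,8,9,10}: W {3,6,8,10}->{3,6}; Y {3,6,7,8,9}->{3,6,7}; U {5,8,9,10}->{9,10}
Constraint 3 (Y + W = U) on D(Y)={3,6,7} D(W)={3,6} D(U)={9,10}: no change
So after constraint 3: D(Y) = {3,6,7}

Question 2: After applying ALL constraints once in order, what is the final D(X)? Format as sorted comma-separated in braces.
Answer: {3,6,7,8,9,10}

Derivation:
Constraint 1 (Y != X) on D(Y)={3,6,7,8,9} D(X)={3,6,7,8,9,10}: no change
Constraint 2 (W + Y = U) on D(W)={3,6,8,10} D(Y)={3,6,7,8,9} D(U)={5,8,9,10}: W {3,6,8,10}->{3,6}; Y {3,6,7,8,9}->{3,6,7}; U {5,8,9,10}->{9,10}
Constraint 3 (Y + W = U) on D(Y)={3,6,7} D(W)={3,6} D(U)={9,10}: no change
So after all 3 constraints: D(X) = {3,6,7,8,9,10}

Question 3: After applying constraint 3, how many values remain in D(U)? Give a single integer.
Answer: 2

Derivation:
Constraint 1 (Y != X) on D(Y)={3,6,7,8,9} D(X)={3,6,7,8,9,10}: no change
Constraint 2 (W + Y = U) on D(W)={3,6,8,10} D(Y)={3,6,7,8,9} D(U)={5,8,9,10}: W {3,6,8,10}->{3,6}; Y {3,6,7,8,9}->{3,6,7}; U {5,8,9,10}->{9,10}
Constraint 3 (Y + W = U) on D(Y)={3,6,7} D(W)={3,6} D(U)={9,10}: no change
So after constraint 3: D(U)={9,10}, size = 2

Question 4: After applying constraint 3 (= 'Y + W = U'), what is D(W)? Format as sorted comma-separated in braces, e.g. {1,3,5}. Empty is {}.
Constraint 1 (Y != X) on D(Y)={3,6,7,8,9} D(X)={3,6,7,8,9,10}: no change
Constraint 2 (W + Y = U) on D(W)={3,6,8,10} D(Y)={3,6,7,8,9} D(U)={5,8,9,10}: W {3,6,8,10}->{3,6}; Y {3,6,7,8,9}->{3,6,7}; U {5,8,9,10}->{9,10}
Constraint 3 (Y + W = U) on D(Y)={3,6,7} D(W)={3,6} D(U)={9,10}: no change
So after constraint 3: D(W) = {3,6}

Answer: {3,6}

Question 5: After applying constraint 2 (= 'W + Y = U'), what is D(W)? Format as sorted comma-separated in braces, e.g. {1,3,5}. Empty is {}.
Constraint 1 (Y != X) on D(Y)={3,6,7,8,9} D(X)={3,6,7,8,9,10}: no change
Constraint 2 (W + Y = U) on D(W)={3,6,8,10} D(Y)={3,6,7,8,9} D(U)={5,8,9,10}: W {3,6,8,10}->{3,6}; Y {3,6,7,8,9}->{3,6,7}; U {5,8,9,10}->{9,10}
So after constraint 2: D(W) = {3,6}

Answer: {3,6}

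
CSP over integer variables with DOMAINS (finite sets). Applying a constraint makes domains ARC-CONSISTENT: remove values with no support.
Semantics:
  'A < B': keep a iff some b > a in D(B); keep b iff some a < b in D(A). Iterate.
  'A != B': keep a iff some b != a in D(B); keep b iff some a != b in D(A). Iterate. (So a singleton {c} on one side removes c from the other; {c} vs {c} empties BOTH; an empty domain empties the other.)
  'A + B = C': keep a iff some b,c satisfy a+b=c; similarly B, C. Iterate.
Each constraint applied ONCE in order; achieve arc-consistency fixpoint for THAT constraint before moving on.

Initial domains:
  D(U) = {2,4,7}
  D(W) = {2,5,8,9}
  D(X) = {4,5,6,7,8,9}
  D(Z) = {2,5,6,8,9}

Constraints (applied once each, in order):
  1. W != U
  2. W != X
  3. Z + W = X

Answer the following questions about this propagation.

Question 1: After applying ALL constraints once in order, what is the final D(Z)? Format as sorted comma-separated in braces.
Constraint 1 (W != U) on D(W)={2,5,8,9} D(U)={2,4,7}: no change
Constraint 2 (W != X) on D(W)={2,5,8,9} D(X)={4,5,6,7,8,9}: no change
Constraint 3 (Z + W = X) on D(Z)={2,5,6,8,9} D(W)={2,5,8,9} D(X)={4,5,6,7,8,9}: Z {2,5,6,8,9}->{2,5,6}; W {2,5,8,9}->{2,5}; X {4,5,6,7,8,9}->{4,7,8}
So after all 3 constraints: D(Z) = {2,5,6}

Answer: {2,5,6}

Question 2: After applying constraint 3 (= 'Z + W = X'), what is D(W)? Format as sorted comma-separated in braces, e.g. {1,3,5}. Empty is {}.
Answer: {2,5}

Derivation:
Constraint 1 (W != U) on D(W)={2,5,8,9} D(U)={2,4,7}: no change
Constraint 2 (W != X) on D(W)={2,5,8,9} D(X)={4,5,6,7,8,9}: no change
Constraint 3 (Z + W = X) on D(Z)={2,5,6,8,9} D(W)={2,5,8,9} D(X)={4,5,6,7,8,9}: Z {2,5,6,8,9}->{2,5,6}; W {2,5,8,9}->{2,5}; X {4,5,6,7,8,9}->{4,7,8}
So after constraint 3: D(W) = {2,5}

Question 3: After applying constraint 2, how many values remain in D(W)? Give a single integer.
Answer: 4

Derivation:
Constraint 1 (W != U) on D(W)={2,5,8,9} D(U)={2,4,7}: no change
Constraint 2 (W != X) on D(W)={2,5,8,9} D(X)={4,5,6,7,8,9}: no change
So after constraint 2: D(W)={2,5,8,9}, size = 4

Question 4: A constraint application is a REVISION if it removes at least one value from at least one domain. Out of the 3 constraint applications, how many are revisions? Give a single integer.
Answer: 1

Derivation:
Constraint 1 (W != U) on D(W)={2,5,8,9} D(U)={2,4,7}: no change => not a revision
Constraint 2 (W != X) on D(W)={2,5,8,9} D(X)={4,5,6,7,8,9}: no change => not a revision
Constraint 3 (Z + W = X) on D(Z)={2,5,6,8,9} D(W)={2,5,8,9} D(X)={4,5,6,7,8,9}: Z {2,5,6,8,9}->{2,5,6}; W {2,5,8,9}->{2,5}; X {4,5,6,7,8,9}->{4,7,8} => REVISION
Total revisions = 1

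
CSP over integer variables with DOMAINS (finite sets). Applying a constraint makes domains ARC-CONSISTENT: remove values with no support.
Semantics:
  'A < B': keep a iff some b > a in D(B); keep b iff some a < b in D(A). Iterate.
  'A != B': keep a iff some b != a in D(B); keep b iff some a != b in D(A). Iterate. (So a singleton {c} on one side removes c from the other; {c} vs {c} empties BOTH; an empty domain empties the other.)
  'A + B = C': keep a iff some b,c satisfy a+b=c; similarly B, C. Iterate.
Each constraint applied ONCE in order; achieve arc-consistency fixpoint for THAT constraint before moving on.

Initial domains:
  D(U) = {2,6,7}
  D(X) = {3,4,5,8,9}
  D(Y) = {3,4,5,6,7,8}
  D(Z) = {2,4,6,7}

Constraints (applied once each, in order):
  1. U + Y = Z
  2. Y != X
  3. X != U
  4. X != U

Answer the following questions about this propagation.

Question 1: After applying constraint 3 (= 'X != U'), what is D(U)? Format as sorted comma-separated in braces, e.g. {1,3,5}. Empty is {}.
Answer: {2}

Derivation:
Constraint 1 (U + Y = Z) on D(U)={2,6,7} D(Y)={3,4,5,6,7,8} D(Z)={2,4,6,7}: U {2,6,7}->{2}; Y {3,4,5,6,7,8}->{4,5}; Z {2,4,6,7}->{6,7}
Constraint 2 (Y != X) on D(Y)={4,5} D(X)={3,4,5,8,9}: no change
Constraint 3 (X != U) on D(X)={3,4,5,8,9} D(U)={2}: no change
So after constraint 3: D(U) = {2}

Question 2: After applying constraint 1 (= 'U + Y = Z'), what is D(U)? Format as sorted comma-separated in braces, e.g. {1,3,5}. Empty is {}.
Answer: {2}

Derivation:
Constraint 1 (U + Y = Z) on D(U)={2,6,7} D(Y)={3,4,5,6,7,8} D(Z)={2,4,6,7}: U {2,6,7}->{2}; Y {3,4,5,6,7,8}->{4,5}; Z {2,4,6,7}->{6,7}
So after constraint 1: D(U) = {2}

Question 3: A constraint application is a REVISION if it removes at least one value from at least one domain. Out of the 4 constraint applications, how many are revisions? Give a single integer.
Constraint 1 (U + Y = Z) on D(U)={2,6,7} D(Y)={3,4,5,6,7,8} D(Z)={2,4,6,7}: U {2,6,7}->{2}; Y {3,4,5,6,7,8}->{4,5}; Z {2,4,6,7}->{6,7} => REVISION
Constraint 2 (Y != X) on D(Y)={4,5} D(X)={3,4,5,8,9}: no change => not a revision
Constraint 3 (X != U) on D(X)={3,4,5,8,9} D(U)={2}: no change => not a revision
Constraint 4 (X != U) on D(X)={3,4,5,8,9} D(U)={2}: no change => not a revision
Total revisions = 1

Answer: 1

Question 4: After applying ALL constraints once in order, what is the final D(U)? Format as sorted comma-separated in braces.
Constraint 1 (U + Y = Z) on D(U)={2,6,7} D(Y)={3,4,5,6,7,8} D(Z)={2,4,6,7}: U {2,6,7}->{2}; Y {3,4,5,6,7,8}->{4,5}; Z {2,4,6,7}->{6,7}
Constraint 2 (Y != X) on D(Y)={4,5} D(X)={3,4,5,8,9}: no change
Constraint 3 (X != U) on D(X)={3,4,5,8,9} D(U)={2}: no change
Constraint 4 (X != U) on D(X)={3,4,5,8,9} D(U)={2}: no change
So after all 4 constraints: D(U) = {2}

Answer: {2}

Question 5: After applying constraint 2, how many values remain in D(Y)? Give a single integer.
Answer: 2

Derivation:
Constraint 1 (U + Y = Z) on D(U)={2,6,7} D(Y)={3,4,5,6,7,8} D(Z)={2,4,6,7}: U {2,6,7}->{2}; Y {3,4,5,6,7,8}->{4,5}; Z {2,4,6,7}->{6,7}
Constraint 2 (Y != X) on D(Y)={4,5} D(X)={3,4,5,8,9}: no change
So after constraint 2: D(Y)={4,5}, size = 2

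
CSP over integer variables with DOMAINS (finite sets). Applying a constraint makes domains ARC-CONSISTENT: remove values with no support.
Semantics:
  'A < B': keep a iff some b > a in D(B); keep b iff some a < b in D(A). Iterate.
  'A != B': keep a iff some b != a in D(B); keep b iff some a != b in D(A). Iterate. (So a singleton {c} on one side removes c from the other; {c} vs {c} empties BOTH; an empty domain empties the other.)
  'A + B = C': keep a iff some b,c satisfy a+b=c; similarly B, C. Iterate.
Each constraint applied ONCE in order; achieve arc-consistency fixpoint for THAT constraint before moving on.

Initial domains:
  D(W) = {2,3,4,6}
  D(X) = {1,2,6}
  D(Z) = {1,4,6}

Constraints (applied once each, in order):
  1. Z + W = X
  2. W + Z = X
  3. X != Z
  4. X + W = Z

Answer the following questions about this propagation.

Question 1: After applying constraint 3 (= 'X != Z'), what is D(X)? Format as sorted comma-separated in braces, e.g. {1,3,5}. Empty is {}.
Constraint 1 (Z + W = X) on D(Z)={1,4,6} D(W)={2,3,4,6} D(X)={1,2,6}: Z {1,4,6}->{4}; W {2,3,4,6}->{2}; X {1,2,6}->{6}
Constraint 2 (W + Z = X) on D(W)={2} D(Z)={4} D(X)={6}: no change
Constraint 3 (X != Z) on D(X)={6} D(Z)={4}: no change
So after constraint 3: D(X) = {6}

Answer: {6}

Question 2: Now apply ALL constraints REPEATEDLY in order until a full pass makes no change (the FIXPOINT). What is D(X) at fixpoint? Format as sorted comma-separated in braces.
Answer: {}

Derivation:
pass 0 (initial): D(X)={1,2,6}
pass 1: W {2,3,4,6}->{}; X {1,2,6}->{}; Z {1,4,6}->{}
pass 2: no change
Fixpoint after 2 passes: D(X) = {}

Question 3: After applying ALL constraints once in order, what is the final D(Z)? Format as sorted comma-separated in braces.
Answer: {}

Derivation:
Constraint 1 (Z + W = X) on D(Z)={1,4,6} D(W)={2,3,4,6} D(X)={1,2,6}: Z {1,4,6}->{4}; W {2,3,4,6}->{2}; X {1,2,6}->{6}
Constraint 2 (W + Z = X) on D(W)={2} D(Z)={4} D(X)={6}: no change
Constraint 3 (X != Z) on D(X)={6} D(Z)={4}: no change
Constraint 4 (X + W = Z) on D(X)={6} D(W)={2} D(Z)={4}: X {6}->{}; W {2}->{}; Z {4}->{}
So after all 4 constraints: D(Z) = {}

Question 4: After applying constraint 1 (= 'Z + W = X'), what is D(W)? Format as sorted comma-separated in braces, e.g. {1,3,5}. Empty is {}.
Constraint 1 (Z + W = X) on D(Z)={1,4,6} D(W)={2,3,4,6} D(X)={1,2,6}: Z {1,4,6}->{4}; W {2,3,4,6}->{2}; X {1,2,6}->{6}
So after constraint 1: D(W) = {2}

Answer: {2}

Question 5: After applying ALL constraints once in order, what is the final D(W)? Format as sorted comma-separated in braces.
Answer: {}

Derivation:
Constraint 1 (Z + W = X) on D(Z)={1,4,6} D(W)={2,3,4,6} D(X)={1,2,6}: Z {1,4,6}->{4}; W {2,3,4,6}->{2}; X {1,2,6}->{6}
Constraint 2 (W + Z = X) on D(W)={2} D(Z)={4} D(X)={6}: no change
Constraint 3 (X != Z) on D(X)={6} D(Z)={4}: no change
Constraint 4 (X + W = Z) on D(X)={6} D(W)={2} D(Z)={4}: X {6}->{}; W {2}->{}; Z {4}->{}
So after all 4 constraints: D(W) = {}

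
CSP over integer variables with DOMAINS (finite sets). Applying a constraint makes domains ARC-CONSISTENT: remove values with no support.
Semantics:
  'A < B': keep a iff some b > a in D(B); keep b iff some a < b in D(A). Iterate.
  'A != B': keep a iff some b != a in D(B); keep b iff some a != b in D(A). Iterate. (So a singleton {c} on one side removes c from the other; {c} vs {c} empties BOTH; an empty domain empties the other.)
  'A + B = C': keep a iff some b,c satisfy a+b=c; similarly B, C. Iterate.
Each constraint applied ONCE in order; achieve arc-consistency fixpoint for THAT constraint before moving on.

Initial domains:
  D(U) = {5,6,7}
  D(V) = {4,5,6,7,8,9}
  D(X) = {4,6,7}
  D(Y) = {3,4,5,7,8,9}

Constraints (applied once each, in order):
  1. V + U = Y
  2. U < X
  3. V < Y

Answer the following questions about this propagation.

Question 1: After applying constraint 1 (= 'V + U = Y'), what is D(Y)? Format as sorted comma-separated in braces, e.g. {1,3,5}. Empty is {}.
Constraint 1 (V + U = Y) on D(V)={4,5,6,7,8,9} D(U)={5,6,7} D(Y)={3,4,5,7,8,9}: V {4,5,6,7,8,9}->{4}; U {5,6,7}->{5}; Y {3,4,5,7,8,9}->{9}
So after constraint 1: D(Y) = {9}

Answer: {9}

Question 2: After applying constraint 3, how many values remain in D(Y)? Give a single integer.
Answer: 1

Derivation:
Constraint 1 (V + U = Y) on D(V)={4,5,6,7,8,9} D(U)={5,6,7} D(Y)={3,4,5,7,8,9}: V {4,5,6,7,8,9}->{4}; U {5,6,7}->{5}; Y {3,4,5,7,8,9}->{9}
Constraint 2 (U < X) on D(U)={5} D(X)={4,6,7}: X {4,6,7}->{6,7}
Constraint 3 (V < Y) on D(V)={4} D(Y)={9}: no change
So after constraint 3: D(Y)={9}, size = 1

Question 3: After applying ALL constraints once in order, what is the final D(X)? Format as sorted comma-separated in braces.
Answer: {6,7}

Derivation:
Constraint 1 (V + U = Y) on D(V)={4,5,6,7,8,9} D(U)={5,6,7} D(Y)={3,4,5,7,8,9}: V {4,5,6,7,8,9}->{4}; U {5,6,7}->{5}; Y {3,4,5,7,8,9}->{9}
Constraint 2 (U < X) on D(U)={5} D(X)={4,6,7}: X {4,6,7}->{6,7}
Constraint 3 (V < Y) on D(V)={4} D(Y)={9}: no change
So after all 3 constraints: D(X) = {6,7}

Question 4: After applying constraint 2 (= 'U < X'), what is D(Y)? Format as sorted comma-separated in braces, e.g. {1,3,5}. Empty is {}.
Answer: {9}

Derivation:
Constraint 1 (V + U = Y) on D(V)={4,5,6,7,8,9} D(U)={5,6,7} D(Y)={3,4,5,7,8,9}: V {4,5,6,7,8,9}->{4}; U {5,6,7}->{5}; Y {3,4,5,7,8,9}->{9}
Constraint 2 (U < X) on D(U)={5} D(X)={4,6,7}: X {4,6,7}->{6,7}
So after constraint 2: D(Y) = {9}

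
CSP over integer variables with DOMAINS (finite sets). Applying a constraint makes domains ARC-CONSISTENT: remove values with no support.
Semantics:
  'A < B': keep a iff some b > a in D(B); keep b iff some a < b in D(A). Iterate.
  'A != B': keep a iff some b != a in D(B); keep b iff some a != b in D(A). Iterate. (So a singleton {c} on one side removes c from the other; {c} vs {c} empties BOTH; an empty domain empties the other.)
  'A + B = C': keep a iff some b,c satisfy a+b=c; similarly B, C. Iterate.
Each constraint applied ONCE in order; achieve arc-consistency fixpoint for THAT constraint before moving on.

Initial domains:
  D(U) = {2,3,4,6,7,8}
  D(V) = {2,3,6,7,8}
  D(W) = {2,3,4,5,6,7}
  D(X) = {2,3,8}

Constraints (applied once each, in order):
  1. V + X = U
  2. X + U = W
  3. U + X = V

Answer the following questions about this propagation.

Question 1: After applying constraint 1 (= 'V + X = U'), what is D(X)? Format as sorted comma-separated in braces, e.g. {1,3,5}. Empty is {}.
Constraint 1 (V + X = U) on D(V)={2,3,6,7,8} D(X)={2,3,8} D(U)={2,3,4,6,7,8}: V {2,3,6,7,8}->{2,3,6}; X {2,3,8}->{2,3}; U {2,3,4,6,7,8}->{4,6,8}
So after constraint 1: D(X) = {2,3}

Answer: {2,3}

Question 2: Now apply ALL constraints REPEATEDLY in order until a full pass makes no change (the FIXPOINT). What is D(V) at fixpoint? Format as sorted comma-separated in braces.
Answer: {}

Derivation:
pass 0 (initial): D(V)={2,3,6,7,8}
pass 1: U {2,3,4,6,7,8}->{4}; V {2,3,6,7,8}->{6}; W {2,3,4,5,6,7}->{6,7}; X {2,3,8}->{2}
pass 2: U {4}->{}; V {6}->{}; W {6,7}->{}; X {2}->{}
pass 3: no change
Fixpoint after 3 passes: D(V) = {}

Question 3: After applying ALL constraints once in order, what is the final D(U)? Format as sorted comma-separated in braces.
Answer: {4}

Derivation:
Constraint 1 (V + X = U) on D(V)={2,3,6,7,8} D(X)={2,3,8} D(U)={2,3,4,6,7,8}: V {2,3,6,7,8}->{2,3,6}; X {2,3,8}->{2,3}; U {2,3,4,6,7,8}->{4,6,8}
Constraint 2 (X + U = W) on D(X)={2,3} D(U)={4,6,8} D(W)={2,3,4,5,6,7}: U {4,6,8}->{4}; W {2,3,4,5,6,7}->{6,7}
Constraint 3 (U + X = V) on D(U)={4} D(X)={2,3} D(V)={2,3,6}: X {2,3}->{2}; V {2,3,6}->{6}
So after all 3 constraints: D(U) = {4}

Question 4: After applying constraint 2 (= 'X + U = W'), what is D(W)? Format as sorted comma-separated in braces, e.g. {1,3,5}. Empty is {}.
Constraint 1 (V + X = U) on D(V)={2,3,6,7,8} D(X)={2,3,8} D(U)={2,3,4,6,7,8}: V {2,3,6,7,8}->{2,3,6}; X {2,3,8}->{2,3}; U {2,3,4,6,7,8}->{4,6,8}
Constraint 2 (X + U = W) on D(X)={2,3} D(U)={4,6,8} D(W)={2,3,4,5,6,7}: U {4,6,8}->{4}; W {2,3,4,5,6,7}->{6,7}
So after constraint 2: D(W) = {6,7}

Answer: {6,7}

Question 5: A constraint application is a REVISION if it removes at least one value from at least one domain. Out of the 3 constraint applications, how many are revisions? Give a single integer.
Answer: 3

Derivation:
Constraint 1 (V + X = U) on D(V)={2,3,6,7,8} D(X)={2,3,8} D(U)={2,3,4,6,7,8}: V {2,3,6,7,8}->{2,3,6}; X {2,3,8}->{2,3}; U {2,3,4,6,7,8}->{4,6,8} => REVISION
Constraint 2 (X + U = W) on D(X)={2,3} D(U)={4,6,8} D(W)={2,3,4,5,6,7}: U {4,6,8}->{4}; W {2,3,4,5,6,7}->{6,7} => REVISION
Constraint 3 (U + X = V) on D(U)={4} D(X)={2,3} D(V)={2,3,6}: X {2,3}->{2}; V {2,3,6}->{6} => REVISION
Total revisions = 3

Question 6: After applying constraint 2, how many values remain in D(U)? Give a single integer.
Constraint 1 (V + X = U) on D(V)={2,3,6,7,8} D(X)={2,3,8} D(U)={2,3,4,6,7,8}: V {2,3,6,7,8}->{2,3,6}; X {2,3,8}->{2,3}; U {2,3,4,6,7,8}->{4,6,8}
Constraint 2 (X + U = W) on D(X)={2,3} D(U)={4,6,8} D(W)={2,3,4,5,6,7}: U {4,6,8}->{4}; W {2,3,4,5,6,7}->{6,7}
So after constraint 2: D(U)={4}, size = 1

Answer: 1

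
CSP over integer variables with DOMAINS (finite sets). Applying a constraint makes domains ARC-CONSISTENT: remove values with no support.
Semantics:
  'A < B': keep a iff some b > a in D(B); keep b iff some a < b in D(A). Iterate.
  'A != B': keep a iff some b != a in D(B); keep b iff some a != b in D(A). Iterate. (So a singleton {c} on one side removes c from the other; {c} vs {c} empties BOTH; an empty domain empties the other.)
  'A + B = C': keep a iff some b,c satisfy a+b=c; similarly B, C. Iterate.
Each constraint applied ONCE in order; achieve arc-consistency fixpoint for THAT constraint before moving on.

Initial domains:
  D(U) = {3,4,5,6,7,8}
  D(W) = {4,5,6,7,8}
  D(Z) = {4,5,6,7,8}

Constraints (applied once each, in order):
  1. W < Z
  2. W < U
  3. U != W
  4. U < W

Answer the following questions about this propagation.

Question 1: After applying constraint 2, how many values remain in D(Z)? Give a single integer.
Answer: 4

Derivation:
Constraint 1 (W < Z) on D(W)={4,5,6,7,8} D(Z)={4,5,6,7,8}: W {4,5,6,7,8}->{4,5,6,7}; Z {4,5,6,7,8}->{5,6,7,8}
Constraint 2 (W < U) on D(W)={4,5,6,7} D(U)={3,4,5,6,7,8}: U {3,4,5,6,7,8}->{5,6,7,8}
So after constraint 2: D(Z)={5,6,7,8}, size = 4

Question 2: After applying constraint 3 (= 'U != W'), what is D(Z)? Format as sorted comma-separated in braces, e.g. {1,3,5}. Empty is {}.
Constraint 1 (W < Z) on D(W)={4,5,6,7,8} D(Z)={4,5,6,7,8}: W {4,5,6,7,8}->{4,5,6,7}; Z {4,5,6,7,8}->{5,6,7,8}
Constraint 2 (W < U) on D(W)={4,5,6,7} D(U)={3,4,5,6,7,8}: U {3,4,5,6,7,8}->{5,6,7,8}
Constraint 3 (U != W) on D(U)={5,6,7,8} D(W)={4,5,6,7}: no change
So after constraint 3: D(Z) = {5,6,7,8}

Answer: {5,6,7,8}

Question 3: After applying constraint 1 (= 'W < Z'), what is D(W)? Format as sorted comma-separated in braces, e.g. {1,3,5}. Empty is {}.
Answer: {4,5,6,7}

Derivation:
Constraint 1 (W < Z) on D(W)={4,5,6,7,8} D(Z)={4,5,6,7,8}: W {4,5,6,7,8}->{4,5,6,7}; Z {4,5,6,7,8}->{5,6,7,8}
So after constraint 1: D(W) = {4,5,6,7}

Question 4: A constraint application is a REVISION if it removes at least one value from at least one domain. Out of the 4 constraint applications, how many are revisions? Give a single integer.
Constraint 1 (W < Z) on D(W)={4,5,6,7,8} D(Z)={4,5,6,7,8}: W {4,5,6,7,8}->{4,5,6,7}; Z {4,5,6,7,8}->{5,6,7,8} => REVISION
Constraint 2 (W < U) on D(W)={4,5,6,7} D(U)={3,4,5,6,7,8}: U {3,4,5,6,7,8}->{5,6,7,8} => REVISION
Constraint 3 (U != W) on D(U)={5,6,7,8} D(W)={4,5,6,7}: no change => not a revision
Constraint 4 (U < W) on D(U)={5,6,7,8} D(W)={4,5,6,7}: U {5,6,7,8}->{5,6}; W {4,5,6,7}->{6,7} => REVISION
Total revisions = 3

Answer: 3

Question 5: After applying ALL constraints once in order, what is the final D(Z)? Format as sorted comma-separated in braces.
Constraint 1 (W < Z) on D(W)={4,5,6,7,8} D(Z)={4,5,6,7,8}: W {4,5,6,7,8}->{4,5,6,7}; Z {4,5,6,7,8}->{5,6,7,8}
Constraint 2 (W < U) on D(W)={4,5,6,7} D(U)={3,4,5,6,7,8}: U {3,4,5,6,7,8}->{5,6,7,8}
Constraint 3 (U != W) on D(U)={5,6,7,8} D(W)={4,5,6,7}: no change
Constraint 4 (U < W) on D(U)={5,6,7,8} D(W)={4,5,6,7}: U {5,6,7,8}->{5,6}; W {4,5,6,7}->{6,7}
So after all 4 constraints: D(Z) = {5,6,7,8}

Answer: {5,6,7,8}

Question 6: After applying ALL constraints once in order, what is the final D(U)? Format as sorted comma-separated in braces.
Answer: {5,6}

Derivation:
Constraint 1 (W < Z) on D(W)={4,5,6,7,8} D(Z)={4,5,6,7,8}: W {4,5,6,7,8}->{4,5,6,7}; Z {4,5,6,7,8}->{5,6,7,8}
Constraint 2 (W < U) on D(W)={4,5,6,7} D(U)={3,4,5,6,7,8}: U {3,4,5,6,7,8}->{5,6,7,8}
Constraint 3 (U != W) on D(U)={5,6,7,8} D(W)={4,5,6,7}: no change
Constraint 4 (U < W) on D(U)={5,6,7,8} D(W)={4,5,6,7}: U {5,6,7,8}->{5,6}; W {4,5,6,7}->{6,7}
So after all 4 constraints: D(U) = {5,6}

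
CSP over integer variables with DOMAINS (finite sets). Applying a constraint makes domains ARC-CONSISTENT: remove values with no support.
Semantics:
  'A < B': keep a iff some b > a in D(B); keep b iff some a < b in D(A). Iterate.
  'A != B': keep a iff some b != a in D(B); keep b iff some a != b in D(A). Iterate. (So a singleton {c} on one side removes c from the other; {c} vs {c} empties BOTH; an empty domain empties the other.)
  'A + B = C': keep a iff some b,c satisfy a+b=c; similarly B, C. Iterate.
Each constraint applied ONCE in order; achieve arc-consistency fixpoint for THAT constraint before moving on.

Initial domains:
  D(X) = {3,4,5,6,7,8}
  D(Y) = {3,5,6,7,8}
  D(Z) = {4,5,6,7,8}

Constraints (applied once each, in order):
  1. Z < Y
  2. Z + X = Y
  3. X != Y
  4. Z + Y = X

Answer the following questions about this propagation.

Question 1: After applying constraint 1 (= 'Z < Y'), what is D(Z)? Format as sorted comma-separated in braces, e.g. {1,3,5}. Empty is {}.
Constraint 1 (Z < Y) on D(Z)={4,5,6,7,8} D(Y)={3,5,6,7,8}: Z {4,5,6,7,8}->{4,5,6,7}; Y {3,5,6,7,8}->{5,6,7,8}
So after constraint 1: D(Z) = {4,5,6,7}

Answer: {4,5,6,7}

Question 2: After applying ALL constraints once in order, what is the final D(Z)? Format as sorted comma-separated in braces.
Constraint 1 (Z < Y) on D(Z)={4,5,6,7,8} D(Y)={3,5,6,7,8}: Z {4,5,6,7,8}->{4,5,6,7}; Y {3,5,6,7,8}->{5,6,7,8}
Constraint 2 (Z + X = Y) on D(Z)={4,5,6,7} D(X)={3,4,5,6,7,8} D(Y)={5,6,7,8}: Z {4,5,6,7}->{4,5}; X {3,4,5,6,7,8}->{3,4}; Y {5,6,7,8}->{7,8}
Constraint 3 (X != Y) on D(X)={3,4} D(Y)={7,8}: no change
Constraint 4 (Z + Y = X) on D(Z)={4,5} D(Y)={7,8} D(X)={3,4}: Z {4,5}->{}; Y {7,8}->{}; X {3,4}->{}
So after all 4 constraints: D(Z) = {}

Answer: {}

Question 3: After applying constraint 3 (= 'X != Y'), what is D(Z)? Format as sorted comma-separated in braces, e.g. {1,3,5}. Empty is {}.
Answer: {4,5}

Derivation:
Constraint 1 (Z < Y) on D(Z)={4,5,6,7,8} D(Y)={3,5,6,7,8}: Z {4,5,6,7,8}->{4,5,6,7}; Y {3,5,6,7,8}->{5,6,7,8}
Constraint 2 (Z + X = Y) on D(Z)={4,5,6,7} D(X)={3,4,5,6,7,8} D(Y)={5,6,7,8}: Z {4,5,6,7}->{4,5}; X {3,4,5,6,7,8}->{3,4}; Y {5,6,7,8}->{7,8}
Constraint 3 (X != Y) on D(X)={3,4} D(Y)={7,8}: no change
So after constraint 3: D(Z) = {4,5}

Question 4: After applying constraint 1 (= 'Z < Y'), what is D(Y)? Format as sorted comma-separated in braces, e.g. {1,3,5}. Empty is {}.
Answer: {5,6,7,8}

Derivation:
Constraint 1 (Z < Y) on D(Z)={4,5,6,7,8} D(Y)={3,5,6,7,8}: Z {4,5,6,7,8}->{4,5,6,7}; Y {3,5,6,7,8}->{5,6,7,8}
So after constraint 1: D(Y) = {5,6,7,8}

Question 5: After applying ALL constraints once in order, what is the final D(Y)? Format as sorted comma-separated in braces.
Answer: {}

Derivation:
Constraint 1 (Z < Y) on D(Z)={4,5,6,7,8} D(Y)={3,5,6,7,8}: Z {4,5,6,7,8}->{4,5,6,7}; Y {3,5,6,7,8}->{5,6,7,8}
Constraint 2 (Z + X = Y) on D(Z)={4,5,6,7} D(X)={3,4,5,6,7,8} D(Y)={5,6,7,8}: Z {4,5,6,7}->{4,5}; X {3,4,5,6,7,8}->{3,4}; Y {5,6,7,8}->{7,8}
Constraint 3 (X != Y) on D(X)={3,4} D(Y)={7,8}: no change
Constraint 4 (Z + Y = X) on D(Z)={4,5} D(Y)={7,8} D(X)={3,4}: Z {4,5}->{}; Y {7,8}->{}; X {3,4}->{}
So after all 4 constraints: D(Y) = {}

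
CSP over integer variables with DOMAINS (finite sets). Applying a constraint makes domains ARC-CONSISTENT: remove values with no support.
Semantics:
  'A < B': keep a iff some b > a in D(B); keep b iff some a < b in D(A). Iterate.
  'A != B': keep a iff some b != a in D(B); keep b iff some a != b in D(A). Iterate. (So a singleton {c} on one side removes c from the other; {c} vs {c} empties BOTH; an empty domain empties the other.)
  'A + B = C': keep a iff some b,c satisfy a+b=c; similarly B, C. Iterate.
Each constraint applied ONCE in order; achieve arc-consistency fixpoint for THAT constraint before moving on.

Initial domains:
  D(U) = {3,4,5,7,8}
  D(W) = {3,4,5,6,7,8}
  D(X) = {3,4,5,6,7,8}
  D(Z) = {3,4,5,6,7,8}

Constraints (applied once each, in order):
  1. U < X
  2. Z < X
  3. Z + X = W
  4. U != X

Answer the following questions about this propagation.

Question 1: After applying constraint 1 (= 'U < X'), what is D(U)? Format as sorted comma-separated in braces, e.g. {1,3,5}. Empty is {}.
Answer: {3,4,5,7}

Derivation:
Constraint 1 (U < X) on D(U)={3,4,5,7,8} D(X)={3,4,5,6,7,8}: U {3,4,5,7,8}->{3,4,5,7}; X {3,4,5,6,7,8}->{4,5,6,7,8}
So after constraint 1: D(U) = {3,4,5,7}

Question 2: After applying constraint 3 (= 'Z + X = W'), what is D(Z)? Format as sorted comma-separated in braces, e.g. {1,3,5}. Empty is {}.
Constraint 1 (U < X) on D(U)={3,4,5,7,8} D(X)={3,4,5,6,7,8}: U {3,4,5,7,8}->{3,4,5,7}; X {3,4,5,6,7,8}->{4,5,6,7,8}
Constraint 2 (Z < X) on D(Z)={3,4,5,6,7,8} D(X)={4,5,6,7,8}: Z {3,4,5,6,7,8}->{3,4,5,6,7}
Constraint 3 (Z + X = W) on D(Z)={3,4,5,6,7} D(X)={4,5,6,7,8} D(W)={3,4,5,6,7,8}: Z {3,4,5,6,7}->{3,4}; X {4,5,6,7,8}->{4,5}; W {3,4,5,6,7,8}->{7,8}
So after constraint 3: D(Z) = {3,4}

Answer: {3,4}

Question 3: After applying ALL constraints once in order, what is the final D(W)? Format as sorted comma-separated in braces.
Answer: {7,8}

Derivation:
Constraint 1 (U < X) on D(U)={3,4,5,7,8} D(X)={3,4,5,6,7,8}: U {3,4,5,7,8}->{3,4,5,7}; X {3,4,5,6,7,8}->{4,5,6,7,8}
Constraint 2 (Z < X) on D(Z)={3,4,5,6,7,8} D(X)={4,5,6,7,8}: Z {3,4,5,6,7,8}->{3,4,5,6,7}
Constraint 3 (Z + X = W) on D(Z)={3,4,5,6,7} D(X)={4,5,6,7,8} D(W)={3,4,5,6,7,8}: Z {3,4,5,6,7}->{3,4}; X {4,5,6,7,8}->{4,5}; W {3,4,5,6,7,8}->{7,8}
Constraint 4 (U != X) on D(U)={3,4,5,7} D(X)={4,5}: no change
So after all 4 constraints: D(W) = {7,8}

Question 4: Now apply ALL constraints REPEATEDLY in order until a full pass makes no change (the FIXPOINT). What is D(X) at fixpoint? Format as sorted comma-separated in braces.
Answer: {4,5}

Derivation:
pass 0 (initial): D(X)={3,4,5,6,7,8}
pass 1: U {3,4,5,7,8}->{3,4,5,7}; W {3,4,5,6,7,8}->{7,8}; X {3,4,5,6,7,8}->{4,5}; Z {3,4,5,6,7,8}->{3,4}
pass 2: U {3,4,5,7}->{3,4}
pass 3: no change
Fixpoint after 3 passes: D(X) = {4,5}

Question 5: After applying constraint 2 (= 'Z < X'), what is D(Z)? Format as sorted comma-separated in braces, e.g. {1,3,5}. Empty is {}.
Constraint 1 (U < X) on D(U)={3,4,5,7,8} D(X)={3,4,5,6,7,8}: U {3,4,5,7,8}->{3,4,5,7}; X {3,4,5,6,7,8}->{4,5,6,7,8}
Constraint 2 (Z < X) on D(Z)={3,4,5,6,7,8} D(X)={4,5,6,7,8}: Z {3,4,5,6,7,8}->{3,4,5,6,7}
So after constraint 2: D(Z) = {3,4,5,6,7}

Answer: {3,4,5,6,7}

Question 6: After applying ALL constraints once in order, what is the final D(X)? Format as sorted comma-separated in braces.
Answer: {4,5}

Derivation:
Constraint 1 (U < X) on D(U)={3,4,5,7,8} D(X)={3,4,5,6,7,8}: U {3,4,5,7,8}->{3,4,5,7}; X {3,4,5,6,7,8}->{4,5,6,7,8}
Constraint 2 (Z < X) on D(Z)={3,4,5,6,7,8} D(X)={4,5,6,7,8}: Z {3,4,5,6,7,8}->{3,4,5,6,7}
Constraint 3 (Z + X = W) on D(Z)={3,4,5,6,7} D(X)={4,5,6,7,8} D(W)={3,4,5,6,7,8}: Z {3,4,5,6,7}->{3,4}; X {4,5,6,7,8}->{4,5}; W {3,4,5,6,7,8}->{7,8}
Constraint 4 (U != X) on D(U)={3,4,5,7} D(X)={4,5}: no change
So after all 4 constraints: D(X) = {4,5}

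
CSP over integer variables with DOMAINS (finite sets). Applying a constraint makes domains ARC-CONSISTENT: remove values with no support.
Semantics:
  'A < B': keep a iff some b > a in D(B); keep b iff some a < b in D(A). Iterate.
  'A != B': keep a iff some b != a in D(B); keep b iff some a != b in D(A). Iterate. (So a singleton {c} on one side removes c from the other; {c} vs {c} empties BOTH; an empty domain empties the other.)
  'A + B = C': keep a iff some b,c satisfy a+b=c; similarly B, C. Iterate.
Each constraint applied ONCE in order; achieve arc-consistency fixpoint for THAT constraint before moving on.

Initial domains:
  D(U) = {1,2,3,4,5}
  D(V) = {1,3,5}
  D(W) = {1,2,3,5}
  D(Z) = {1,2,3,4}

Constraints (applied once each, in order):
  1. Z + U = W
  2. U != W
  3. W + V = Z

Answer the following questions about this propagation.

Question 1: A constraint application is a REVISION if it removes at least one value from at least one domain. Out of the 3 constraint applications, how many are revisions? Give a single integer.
Constraint 1 (Z + U = W) on D(Z)={1,2,3,4} D(U)={1,2,3,4,5} D(W)={1,2,3,5}: U {1,2,3,4,5}->{1,2,3,4}; W {1,2,3,5}->{2,3,5} => REVISION
Constraint 2 (U != W) on D(U)={1,2,3,4} D(W)={2,3,5}: no change => not a revision
Constraint 3 (W + V = Z) on D(W)={2,3,5} D(V)={1,3,5} D(Z)={1,2,3,4}: W {2,3,5}->{2,3}; V {1,3,5}->{1}; Z {1,2,3,4}->{3,4} => REVISION
Total revisions = 2

Answer: 2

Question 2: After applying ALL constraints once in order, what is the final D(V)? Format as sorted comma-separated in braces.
Constraint 1 (Z + U = W) on D(Z)={1,2,3,4} D(U)={1,2,3,4,5} D(W)={1,2,3,5}: U {1,2,3,4,5}->{1,2,3,4}; W {1,2,3,5}->{2,3,5}
Constraint 2 (U != W) on D(U)={1,2,3,4} D(W)={2,3,5}: no change
Constraint 3 (W + V = Z) on D(W)={2,3,5} D(V)={1,3,5} D(Z)={1,2,3,4}: W {2,3,5}->{2,3}; V {1,3,5}->{1}; Z {1,2,3,4}->{3,4}
So after all 3 constraints: D(V) = {1}

Answer: {1}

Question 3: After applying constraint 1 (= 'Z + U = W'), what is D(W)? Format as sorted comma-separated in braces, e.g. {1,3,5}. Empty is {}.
Constraint 1 (Z + U = W) on D(Z)={1,2,3,4} D(U)={1,2,3,4,5} D(W)={1,2,3,5}: U {1,2,3,4,5}->{1,2,3,4}; W {1,2,3,5}->{2,3,5}
So after constraint 1: D(W) = {2,3,5}

Answer: {2,3,5}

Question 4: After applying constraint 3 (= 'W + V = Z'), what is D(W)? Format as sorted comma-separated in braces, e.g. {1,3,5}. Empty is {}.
Constraint 1 (Z + U = W) on D(Z)={1,2,3,4} D(U)={1,2,3,4,5} D(W)={1,2,3,5}: U {1,2,3,4,5}->{1,2,3,4}; W {1,2,3,5}->{2,3,5}
Constraint 2 (U != W) on D(U)={1,2,3,4} D(W)={2,3,5}: no change
Constraint 3 (W + V = Z) on D(W)={2,3,5} D(V)={1,3,5} D(Z)={1,2,3,4}: W {2,3,5}->{2,3}; V {1,3,5}->{1}; Z {1,2,3,4}->{3,4}
So after constraint 3: D(W) = {2,3}

Answer: {2,3}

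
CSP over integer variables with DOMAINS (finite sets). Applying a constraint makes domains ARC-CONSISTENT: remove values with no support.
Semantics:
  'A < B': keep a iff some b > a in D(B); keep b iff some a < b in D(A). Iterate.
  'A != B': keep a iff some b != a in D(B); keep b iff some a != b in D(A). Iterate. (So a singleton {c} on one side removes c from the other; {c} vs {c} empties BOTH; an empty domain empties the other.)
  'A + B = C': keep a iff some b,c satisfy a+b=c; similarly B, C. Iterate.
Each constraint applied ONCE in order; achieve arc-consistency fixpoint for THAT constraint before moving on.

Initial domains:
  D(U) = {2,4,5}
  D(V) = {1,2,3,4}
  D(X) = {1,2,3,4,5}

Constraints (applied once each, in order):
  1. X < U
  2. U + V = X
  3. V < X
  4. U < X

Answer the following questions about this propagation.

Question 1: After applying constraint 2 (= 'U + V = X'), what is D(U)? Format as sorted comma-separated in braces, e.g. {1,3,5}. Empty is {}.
Answer: {2}

Derivation:
Constraint 1 (X < U) on D(X)={1,2,3,4,5} D(U)={2,4,5}: X {1,2,3,4,5}->{1,2,3,4}
Constraint 2 (U + V = X) on D(U)={2,4,5} D(V)={1,2,3,4} D(X)={1,2,3,4}: U {2,4,5}->{2}; V {1,2,3,4}->{1,2}; X {1,2,3,4}->{3,4}
So after constraint 2: D(U) = {2}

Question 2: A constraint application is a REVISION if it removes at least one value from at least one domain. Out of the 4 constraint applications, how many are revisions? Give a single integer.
Answer: 2

Derivation:
Constraint 1 (X < U) on D(X)={1,2,3,4,5} D(U)={2,4,5}: X {1,2,3,4,5}->{1,2,3,4} => REVISION
Constraint 2 (U + V = X) on D(U)={2,4,5} D(V)={1,2,3,4} D(X)={1,2,3,4}: U {2,4,5}->{2}; V {1,2,3,4}->{1,2}; X {1,2,3,4}->{3,4} => REVISION
Constraint 3 (V < X) on D(V)={1,2} D(X)={3,4}: no change => not a revision
Constraint 4 (U < X) on D(U)={2} D(X)={3,4}: no change => not a revision
Total revisions = 2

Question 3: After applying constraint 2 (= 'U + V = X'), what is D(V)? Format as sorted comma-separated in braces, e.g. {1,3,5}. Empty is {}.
Answer: {1,2}

Derivation:
Constraint 1 (X < U) on D(X)={1,2,3,4,5} D(U)={2,4,5}: X {1,2,3,4,5}->{1,2,3,4}
Constraint 2 (U + V = X) on D(U)={2,4,5} D(V)={1,2,3,4} D(X)={1,2,3,4}: U {2,4,5}->{2}; V {1,2,3,4}->{1,2}; X {1,2,3,4}->{3,4}
So after constraint 2: D(V) = {1,2}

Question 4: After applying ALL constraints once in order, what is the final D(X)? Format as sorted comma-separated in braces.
Constraint 1 (X < U) on D(X)={1,2,3,4,5} D(U)={2,4,5}: X {1,2,3,4,5}->{1,2,3,4}
Constraint 2 (U + V = X) on D(U)={2,4,5} D(V)={1,2,3,4} D(X)={1,2,3,4}: U {2,4,5}->{2}; V {1,2,3,4}->{1,2}; X {1,2,3,4}->{3,4}
Constraint 3 (V < X) on D(V)={1,2} D(X)={3,4}: no change
Constraint 4 (U < X) on D(U)={2} D(X)={3,4}: no change
So after all 4 constraints: D(X) = {3,4}

Answer: {3,4}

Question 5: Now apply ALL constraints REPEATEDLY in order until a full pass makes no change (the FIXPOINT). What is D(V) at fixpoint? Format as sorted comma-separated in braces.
pass 0 (initial): D(V)={1,2,3,4}
pass 1: U {2,4,5}->{2}; V {1,2,3,4}->{1,2}; X {1,2,3,4,5}->{3,4}
pass 2: U {2}->{}; V {1,2}->{}; X {3,4}->{}
pass 3: no change
Fixpoint after 3 passes: D(V) = {}

Answer: {}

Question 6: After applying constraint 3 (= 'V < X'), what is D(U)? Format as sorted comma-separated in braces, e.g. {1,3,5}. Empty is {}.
Answer: {2}

Derivation:
Constraint 1 (X < U) on D(X)={1,2,3,4,5} D(U)={2,4,5}: X {1,2,3,4,5}->{1,2,3,4}
Constraint 2 (U + V = X) on D(U)={2,4,5} D(V)={1,2,3,4} D(X)={1,2,3,4}: U {2,4,5}->{2}; V {1,2,3,4}->{1,2}; X {1,2,3,4}->{3,4}
Constraint 3 (V < X) on D(V)={1,2} D(X)={3,4}: no change
So after constraint 3: D(U) = {2}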